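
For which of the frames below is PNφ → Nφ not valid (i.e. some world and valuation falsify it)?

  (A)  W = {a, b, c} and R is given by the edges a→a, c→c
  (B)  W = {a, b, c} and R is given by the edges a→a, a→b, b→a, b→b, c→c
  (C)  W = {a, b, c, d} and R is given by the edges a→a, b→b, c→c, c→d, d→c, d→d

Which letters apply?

none

The schema PNφ → Nφ is the dual of axiom 5; it is valid on a frame iff R is euclidean.
(A) R is euclidean (any two R-successors of the same world are R-related), so the schema is valid here.
(B) R is euclidean (any two R-successors of the same world are R-related), so the schema is valid here.
(C) R is euclidean (any two R-successors of the same world are R-related), so the schema is valid here.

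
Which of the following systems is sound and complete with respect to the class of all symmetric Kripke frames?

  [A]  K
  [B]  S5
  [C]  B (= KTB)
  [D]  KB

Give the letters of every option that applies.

D

(A) K is determined by the class of arbitrary frames.
(B) S5 is determined by the class of reflexive, symmetric, and transitive frames.
(C) B (= KTB) is determined by the class of reflexive and symmetric frames.
(D) KB is determined by exactly this class.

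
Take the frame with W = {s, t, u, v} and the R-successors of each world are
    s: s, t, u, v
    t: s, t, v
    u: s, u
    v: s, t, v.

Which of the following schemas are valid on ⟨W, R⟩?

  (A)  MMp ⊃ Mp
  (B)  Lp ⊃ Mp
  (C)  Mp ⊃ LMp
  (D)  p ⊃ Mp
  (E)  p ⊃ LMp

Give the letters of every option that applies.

B, D, E

R is reflexive: each world relates to itself.
R is symmetric: every R-edge is matched by its reverse.
R is not transitive: t R s and s R u but not t R u.
R is not euclidean: s R t and s R u but not t R u.
R is serial: every world has an R-successor.
(A) MMp ⊃ Mp (the dual of axiom 4) characterises the transitive frames. R is not transitive — not valid.
(B) Lp ⊃ Mp is axiom D, which corresponds to seriality. R is serial — valid.
(C) Mp ⊃ LMp (axiom 5) characterises the euclidean frames. R is not euclidean — not valid.
(D) the dual of axiom T: valid iff R is reflexive. R is reflexive — valid.
(E) axiom B: valid iff R is symmetric. R is symmetric — valid.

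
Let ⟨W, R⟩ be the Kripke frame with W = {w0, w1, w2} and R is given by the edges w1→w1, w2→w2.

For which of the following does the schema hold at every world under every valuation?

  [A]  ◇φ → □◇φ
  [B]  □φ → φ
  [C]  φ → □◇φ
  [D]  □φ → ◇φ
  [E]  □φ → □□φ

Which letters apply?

A, C, E

R is not reflexive: not w0 R w0.
R is symmetric: every R-edge is matched by its reverse.
R is transitive: R is closed under composition.
R is euclidean: any two R-successors of the same world are R-related.
R is not serial: w0 has no R-successor.
(A) ◇φ → □◇φ is axiom 5, which corresponds to the euclidean property. R is euclidean — valid.
(B) □φ → φ is axiom T, which corresponds to reflexivity. R is not reflexive — not valid.
(C) axiom B: valid iff R is symmetric. R is symmetric — valid.
(D) □φ → ◇φ is axiom D, which corresponds to seriality. R is not serial — not valid.
(E) axiom 4: valid iff R is transitive. R is transitive — valid.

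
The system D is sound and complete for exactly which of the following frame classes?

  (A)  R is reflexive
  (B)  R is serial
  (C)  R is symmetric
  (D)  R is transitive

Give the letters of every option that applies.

(A) this class determines T (= KT), not D.
(B) D is sound and complete for exactly this class.
(C) this class determines KB, not D.
(D) this class determines K4, not D.

B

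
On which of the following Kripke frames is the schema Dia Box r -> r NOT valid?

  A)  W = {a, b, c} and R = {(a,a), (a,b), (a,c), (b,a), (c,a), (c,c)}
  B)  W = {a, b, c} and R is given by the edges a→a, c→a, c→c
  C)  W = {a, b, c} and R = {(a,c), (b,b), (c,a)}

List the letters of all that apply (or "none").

B

The schema Dia Box r -> r is the dual of axiom B; it is valid on a frame iff R is symmetric.
(A) R is symmetric (every R-edge is matched by its reverse), so the schema is valid here.
(B) R is not symmetric (c R a but not a R c), so the schema fails here.
(C) R is symmetric (every R-edge is matched by its reverse), so the schema is valid here.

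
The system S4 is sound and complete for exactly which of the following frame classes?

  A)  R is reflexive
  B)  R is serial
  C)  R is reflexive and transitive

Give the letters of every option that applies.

C

(A) this class determines T (= KT), not S4.
(B) this class determines D, not S4.
(C) S4 is sound and complete for exactly this class.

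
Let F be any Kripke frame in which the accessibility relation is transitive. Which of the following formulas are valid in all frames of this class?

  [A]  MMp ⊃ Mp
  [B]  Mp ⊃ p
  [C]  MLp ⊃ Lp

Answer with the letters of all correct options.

(A) the dual of axiom 4: valid iff R is transitive. Every such R is transitive — valid.
(B) Mp ⊃ p is valid only on frames where every R-edge is a self-loop. Such an R need not be a subset of the identity — not valid.
(C) MLp ⊃ Lp (the dual of axiom 5) characterises the euclidean frames. Such an R need not be euclidean — not valid.

A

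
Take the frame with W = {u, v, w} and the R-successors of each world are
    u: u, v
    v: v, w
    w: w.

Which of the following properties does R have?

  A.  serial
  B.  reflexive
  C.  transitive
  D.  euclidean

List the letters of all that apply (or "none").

A, B

(A) serial: every world has an R-successor.
(B) reflexive: each world relates to itself.
(C) not transitive: u R v and v R w but not u R w.
(D) not euclidean: u R v and u R u but not v R u.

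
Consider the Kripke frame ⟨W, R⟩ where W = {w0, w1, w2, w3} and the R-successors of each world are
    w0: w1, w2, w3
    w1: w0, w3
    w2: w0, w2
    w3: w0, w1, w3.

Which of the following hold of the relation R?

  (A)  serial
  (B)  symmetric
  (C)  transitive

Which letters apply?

(A) serial: every world has an R-successor.
(B) symmetric: every R-edge is matched by its reverse.
(C) not transitive: w0 R w1 and w1 R w0 but not w0 R w0.

A, B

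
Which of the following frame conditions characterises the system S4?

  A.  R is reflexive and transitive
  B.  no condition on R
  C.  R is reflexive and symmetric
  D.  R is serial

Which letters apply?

(A) S4 is sound and complete for exactly this class.
(B) this class determines K, not S4.
(C) this class determines B (= KTB), not S4.
(D) this class determines D, not S4.

A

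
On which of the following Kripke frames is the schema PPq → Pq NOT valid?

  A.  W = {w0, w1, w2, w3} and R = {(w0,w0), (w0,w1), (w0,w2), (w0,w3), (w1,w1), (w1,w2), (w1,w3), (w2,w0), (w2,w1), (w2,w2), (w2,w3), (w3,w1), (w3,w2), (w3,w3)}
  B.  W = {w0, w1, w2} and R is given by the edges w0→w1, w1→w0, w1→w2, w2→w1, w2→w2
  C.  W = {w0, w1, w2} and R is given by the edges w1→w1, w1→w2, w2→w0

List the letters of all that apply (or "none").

The schema PPq → Pq is the dual of axiom 4; it is valid on a frame iff R is transitive.
(A) R is not transitive (w1 R w2 and w2 R w0 but not w1 R w0), so the schema fails here.
(B) R is not transitive (w0 R w1 and w1 R w0 but not w0 R w0), so the schema fails here.
(C) R is not transitive (w1 R w2 and w2 R w0 but not w1 R w0), so the schema fails here.

A, B, C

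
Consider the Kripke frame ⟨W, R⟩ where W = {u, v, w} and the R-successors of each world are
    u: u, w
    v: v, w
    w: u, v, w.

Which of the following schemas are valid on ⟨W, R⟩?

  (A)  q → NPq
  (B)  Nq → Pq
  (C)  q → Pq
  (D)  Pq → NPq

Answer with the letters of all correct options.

R is reflexive: each world relates to itself.
R is symmetric: every R-edge is matched by its reverse.
R is not euclidean: w R u and w R v but not u R v.
R is serial: every world has an R-successor.
(A) q → NPq (axiom B) characterises the symmetric frames. R is symmetric — valid.
(B) Nq → Pq (axiom D) characterises the serial frames. R is serial — valid.
(C) the dual of axiom T: valid iff R is reflexive. R is reflexive — valid.
(D) Pq → NPq is axiom 5, which corresponds to the euclidean property. R is not euclidean — not valid.

A, B, C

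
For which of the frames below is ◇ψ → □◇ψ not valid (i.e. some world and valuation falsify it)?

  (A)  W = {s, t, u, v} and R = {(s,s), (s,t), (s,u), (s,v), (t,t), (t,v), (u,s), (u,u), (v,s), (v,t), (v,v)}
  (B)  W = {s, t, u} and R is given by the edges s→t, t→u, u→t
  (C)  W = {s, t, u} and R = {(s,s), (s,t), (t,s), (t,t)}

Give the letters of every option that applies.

The schema ◇ψ → □◇ψ is axiom 5; it is valid on a frame iff R is euclidean.
(A) R is not euclidean (s R t and s R s but not t R s), so the schema fails here.
(B) R is not euclidean (s R t and s R t but not t R t), so the schema fails here.
(C) R is euclidean (any two R-successors of the same world are R-related), so the schema is valid here.

A, B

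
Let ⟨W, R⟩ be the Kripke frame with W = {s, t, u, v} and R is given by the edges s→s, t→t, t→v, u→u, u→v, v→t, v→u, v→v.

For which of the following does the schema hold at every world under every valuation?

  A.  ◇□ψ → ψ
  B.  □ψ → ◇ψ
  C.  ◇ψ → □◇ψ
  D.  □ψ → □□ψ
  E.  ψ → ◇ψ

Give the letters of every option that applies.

R is reflexive: each world relates to itself.
R is symmetric: every R-edge is matched by its reverse.
R is not transitive: t R v and v R u but not t R u.
R is not euclidean: v R t and v R u but not t R u.
R is serial: every world has an R-successor.
(A) ◇□ψ → ψ is the dual of axiom B; it is valid on a frame exactly when R is symmetric. R is symmetric, so valid.
(B) □ψ → ◇ψ is axiom D; it is valid on a frame exactly when R is serial. R is serial, so valid.
(C) ◇ψ → □◇ψ is axiom 5; it is valid on a frame exactly when R is euclidean. R is not euclidean, so not valid.
(D) □ψ → □□ψ (axiom 4) characterises the transitive frames. R is not transitive — not valid.
(E) ψ → ◇ψ is the dual of axiom T, which corresponds to reflexivity. R is reflexive — valid.

A, B, E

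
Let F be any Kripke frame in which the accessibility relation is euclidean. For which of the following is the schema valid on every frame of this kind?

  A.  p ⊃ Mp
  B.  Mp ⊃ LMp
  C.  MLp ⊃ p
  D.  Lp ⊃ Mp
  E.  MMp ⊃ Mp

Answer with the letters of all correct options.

(A) the dual of axiom T: valid iff R is reflexive. Such an R need not be reflexive — not valid.
(B) axiom 5: valid iff R is euclidean. Every such R is euclidean — valid.
(C) MLp ⊃ p is the dual of axiom B; it is valid on a frame exactly when R is symmetric. Such an R need not be symmetric, so not valid.
(D) axiom D: valid iff R is serial. Such an R need not be serial — not valid.
(E) MMp ⊃ Mp is the dual of axiom 4, which corresponds to transitivity. Such an R need not be transitive — not valid.

B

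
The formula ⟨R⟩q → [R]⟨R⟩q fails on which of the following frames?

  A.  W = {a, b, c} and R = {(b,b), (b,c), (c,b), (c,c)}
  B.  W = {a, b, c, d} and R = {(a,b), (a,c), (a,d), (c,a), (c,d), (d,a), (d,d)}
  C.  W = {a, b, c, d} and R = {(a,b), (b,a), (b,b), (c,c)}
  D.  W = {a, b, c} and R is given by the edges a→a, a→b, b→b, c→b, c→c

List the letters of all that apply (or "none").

The schema ⟨R⟩q → [R]⟨R⟩q is axiom 5; it is valid on a frame iff R is euclidean.
(A) R is euclidean (any two R-successors of the same world are R-related), so the schema is valid here.
(B) R is not euclidean (a R b and a R c but not b R c), so the schema fails here.
(C) R is not euclidean (b R a and b R a but not a R a), so the schema fails here.
(D) R is not euclidean (a R b and a R a but not b R a), so the schema fails here.

B, C, D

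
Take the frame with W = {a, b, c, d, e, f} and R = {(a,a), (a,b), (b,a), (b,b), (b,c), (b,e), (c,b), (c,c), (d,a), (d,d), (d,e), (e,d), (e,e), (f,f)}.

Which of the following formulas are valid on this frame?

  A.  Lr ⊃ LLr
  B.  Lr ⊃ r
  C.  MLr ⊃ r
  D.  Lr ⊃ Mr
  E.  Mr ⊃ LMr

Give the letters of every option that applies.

B, D

R is reflexive: each world relates to itself.
R is not symmetric: b R e but not e R b.
R is not transitive: a R b and b R c but not a R c.
R is not euclidean: b R a and b R c but not a R c.
R is serial: every world has an R-successor.
(A) Lr ⊃ LLr (axiom 4) characterises the transitive frames. R is not transitive — not valid.
(B) Lr ⊃ r is axiom T; it is valid on a frame exactly when R is reflexive. R is reflexive, so valid.
(C) MLr ⊃ r (the dual of axiom B) characterises the symmetric frames. R is not symmetric — not valid.
(D) Lr ⊃ Mr is axiom D; it is valid on a frame exactly when R is serial. R is serial, so valid.
(E) Mr ⊃ LMr is axiom 5, which corresponds to the euclidean property. R is not euclidean — not valid.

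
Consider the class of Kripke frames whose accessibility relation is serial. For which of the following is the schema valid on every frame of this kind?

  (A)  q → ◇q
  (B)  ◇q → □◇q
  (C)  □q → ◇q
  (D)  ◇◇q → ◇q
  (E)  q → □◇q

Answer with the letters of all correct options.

(A) q → ◇q (the dual of axiom T) characterises the reflexive frames. Such an R need not be reflexive — not valid.
(B) axiom 5: valid iff R is euclidean. Such an R need not be euclidean — not valid.
(C) □q → ◇q (axiom D) characterises the serial frames. Every such R is serial — valid.
(D) ◇◇q → ◇q (the dual of axiom 4) characterises the transitive frames. Such an R need not be transitive — not valid.
(E) q → □◇q is axiom B, which corresponds to symmetry. Such an R need not be symmetric — not valid.

C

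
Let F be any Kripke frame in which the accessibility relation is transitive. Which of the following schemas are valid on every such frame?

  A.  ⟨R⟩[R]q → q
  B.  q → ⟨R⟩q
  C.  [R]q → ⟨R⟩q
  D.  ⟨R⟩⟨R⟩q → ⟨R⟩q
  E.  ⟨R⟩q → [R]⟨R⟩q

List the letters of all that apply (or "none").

(A) ⟨R⟩[R]q → q (the dual of axiom B) characterises the symmetric frames. Such an R need not be symmetric — not valid.
(B) q → ⟨R⟩q (the dual of axiom T) characterises the reflexive frames. Such an R need not be reflexive — not valid.
(C) axiom D: valid iff R is serial. Such an R need not be serial — not valid.
(D) ⟨R⟩⟨R⟩q → ⟨R⟩q is the dual of axiom 4; it is valid on a frame exactly when R is transitive. Every such R is transitive, so valid.
(E) ⟨R⟩q → [R]⟨R⟩q (axiom 5) characterises the euclidean frames. Such an R need not be euclidean — not valid.

D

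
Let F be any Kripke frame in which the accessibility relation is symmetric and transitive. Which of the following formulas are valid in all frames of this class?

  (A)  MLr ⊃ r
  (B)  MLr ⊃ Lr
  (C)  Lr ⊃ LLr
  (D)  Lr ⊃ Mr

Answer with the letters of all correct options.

A symmetric transitive relation is euclidean (uRv and uRw give vRu by symmetry, then vRw by transitivity).
(A) MLr ⊃ r (the dual of axiom B) characterises the symmetric frames. Every such R is symmetric — valid.
(B) MLr ⊃ Lr is the dual of axiom 5, which corresponds to the euclidean property. Every such R is euclidean — valid.
(C) axiom 4: valid iff R is transitive. Every such R is transitive — valid.
(D) axiom D: valid iff R is serial. Such an R need not be serial — not valid.

A, B, C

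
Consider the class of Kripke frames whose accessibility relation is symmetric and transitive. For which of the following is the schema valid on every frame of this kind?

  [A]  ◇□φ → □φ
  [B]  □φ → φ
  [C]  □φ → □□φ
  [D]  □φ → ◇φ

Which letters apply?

A symmetric transitive relation is euclidean (uRv and uRw give vRu by symmetry, then vRw by transitivity).
(A) ◇□φ → □φ is the dual of axiom 5, which corresponds to the euclidean property. Every such R is euclidean — valid.
(B) □φ → φ is axiom T; it is valid on a frame exactly when R is reflexive. Such an R need not be reflexive, so not valid.
(C) axiom 4: valid iff R is transitive. Every such R is transitive — valid.
(D) □φ → ◇φ is axiom D, which corresponds to seriality. Such an R need not be serial — not valid.

A, C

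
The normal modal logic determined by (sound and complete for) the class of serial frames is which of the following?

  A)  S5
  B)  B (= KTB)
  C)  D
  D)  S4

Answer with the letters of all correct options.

(A) S5 is determined by the class of reflexive, symmetric, and transitive frames.
(B) B (= KTB) is determined by the class of reflexive and symmetric frames.
(C) D is determined by exactly this class.
(D) S4 is determined by the class of reflexive and transitive frames.

C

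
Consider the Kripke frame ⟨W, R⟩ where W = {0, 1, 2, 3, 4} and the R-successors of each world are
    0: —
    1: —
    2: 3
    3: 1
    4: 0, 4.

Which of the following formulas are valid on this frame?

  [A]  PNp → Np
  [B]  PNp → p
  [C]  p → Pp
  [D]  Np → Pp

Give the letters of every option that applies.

R is not reflexive: not 0 R 0.
R is not symmetric: 2 R 3 but not 3 R 2.
R is not euclidean: 4 R 0 and 4 R 4 but not 0 R 4.
R is not serial: 0 has no R-successor.
(A) PNp → Np (the dual of axiom 5) characterises the euclidean frames. R is not euclidean — not valid.
(B) PNp → p is the dual of axiom B; it is valid on a frame exactly when R is symmetric. R is not symmetric, so not valid.
(C) the dual of axiom T: valid iff R is reflexive. R is not reflexive — not valid.
(D) axiom D: valid iff R is serial. R is not serial — not valid.

none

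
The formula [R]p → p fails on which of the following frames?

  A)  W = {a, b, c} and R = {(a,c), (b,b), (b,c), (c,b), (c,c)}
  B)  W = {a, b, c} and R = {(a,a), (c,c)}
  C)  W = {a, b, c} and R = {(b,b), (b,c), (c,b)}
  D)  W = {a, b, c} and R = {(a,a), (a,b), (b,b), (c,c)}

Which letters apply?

The schema [R]p → p is axiom T; it is valid on a frame iff R is reflexive.
(A) R is not reflexive (not a R a), so the schema fails here.
(B) R is not reflexive (not b R b), so the schema fails here.
(C) R is not reflexive (not a R a), so the schema fails here.
(D) R is reflexive (each world relates to itself), so the schema is valid here.

A, B, C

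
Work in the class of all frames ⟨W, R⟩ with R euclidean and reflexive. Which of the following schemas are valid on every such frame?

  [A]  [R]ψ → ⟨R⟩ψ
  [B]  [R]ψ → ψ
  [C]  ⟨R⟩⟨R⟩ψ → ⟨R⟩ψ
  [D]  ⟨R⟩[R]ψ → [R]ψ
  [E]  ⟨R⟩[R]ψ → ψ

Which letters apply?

A reflexive euclidean relation is also symmetric (from wRw and wRv the euclidean condition gives vRw) and hence transitive; it is an equivalence relation.
(A) [R]ψ → ⟨R⟩ψ (axiom D) characterises the serial frames. Every such R is serial — valid.
(B) [R]ψ → ψ is axiom T; it is valid on a frame exactly when R is reflexive. Every such R is reflexive, so valid.
(C) ⟨R⟩⟨R⟩ψ → ⟨R⟩ψ (the dual of axiom 4) characterises the transitive frames. Every such R is transitive — valid.
(D) the dual of axiom 5: valid iff R is euclidean. Every such R is euclidean — valid.
(E) the dual of axiom B: valid iff R is symmetric. Every such R is symmetric — valid.

A, B, C, D, E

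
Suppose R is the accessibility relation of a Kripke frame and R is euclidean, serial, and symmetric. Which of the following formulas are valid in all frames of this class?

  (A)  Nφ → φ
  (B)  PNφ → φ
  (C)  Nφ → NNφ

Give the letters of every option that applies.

A, B, C

Serial, symmetric and euclidean together give transitive (from symmetry + euclidean) and then reflexive; the relation is an equivalence.
(A) Nφ → φ is axiom T, which corresponds to reflexivity. Every such R is reflexive — valid.
(B) the dual of axiom B: valid iff R is symmetric. Every such R is symmetric — valid.
(C) Nφ → NNφ is axiom 4, which corresponds to transitivity. Every such R is transitive — valid.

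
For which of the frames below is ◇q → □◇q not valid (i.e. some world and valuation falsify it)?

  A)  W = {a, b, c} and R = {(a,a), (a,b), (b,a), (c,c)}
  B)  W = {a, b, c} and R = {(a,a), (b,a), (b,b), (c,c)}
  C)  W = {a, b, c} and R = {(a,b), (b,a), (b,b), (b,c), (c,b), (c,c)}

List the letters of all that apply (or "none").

A, B, C

The schema ◇q → □◇q is axiom 5; it is valid on a frame iff R is euclidean.
(A) R is not euclidean (a R b and a R b but not b R b), so the schema fails here.
(B) R is not euclidean (b R a and b R b but not a R b), so the schema fails here.
(C) R is not euclidean (b R a and b R c but not a R c), so the schema fails here.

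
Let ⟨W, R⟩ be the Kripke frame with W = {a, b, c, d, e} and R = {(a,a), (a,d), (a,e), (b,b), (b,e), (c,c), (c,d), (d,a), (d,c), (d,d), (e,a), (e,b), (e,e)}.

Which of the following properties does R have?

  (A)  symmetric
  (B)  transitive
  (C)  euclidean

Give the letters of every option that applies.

A

(A) symmetric: every R-edge is matched by its reverse.
(B) not transitive: a R d and d R c but not a R c.
(C) not euclidean: a R d and a R e but not d R e.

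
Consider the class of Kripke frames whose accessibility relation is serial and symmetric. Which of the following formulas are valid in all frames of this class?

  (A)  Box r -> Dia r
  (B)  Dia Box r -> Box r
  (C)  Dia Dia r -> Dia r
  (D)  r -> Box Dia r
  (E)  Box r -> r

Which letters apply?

A, D

(A) axiom D: valid iff R is serial. Every such R is serial — valid.
(B) Dia Box r -> Box r is the dual of axiom 5, which corresponds to the euclidean property. Such an R need not be euclidean — not valid.
(C) Dia Dia r -> Dia r is the dual of axiom 4; it is valid on a frame exactly when R is transitive. Such an R need not be transitive, so not valid.
(D) r -> Box Dia r (axiom B) characterises the symmetric frames. Every such R is symmetric — valid.
(E) Box r -> r is axiom T; it is valid on a frame exactly when R is reflexive. Such an R need not be reflexive, so not valid.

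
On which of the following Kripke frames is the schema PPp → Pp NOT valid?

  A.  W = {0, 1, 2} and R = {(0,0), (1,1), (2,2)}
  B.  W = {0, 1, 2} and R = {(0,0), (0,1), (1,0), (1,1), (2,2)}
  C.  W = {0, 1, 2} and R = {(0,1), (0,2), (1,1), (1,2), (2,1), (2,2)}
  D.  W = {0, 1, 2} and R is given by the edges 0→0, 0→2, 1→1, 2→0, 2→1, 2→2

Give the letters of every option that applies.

D

The schema PPp → Pp is the dual of axiom 4; it is valid on a frame iff R is transitive.
(A) R is transitive (R is closed under composition), so the schema is valid here.
(B) R is transitive (R is closed under composition), so the schema is valid here.
(C) R is transitive (R is closed under composition), so the schema is valid here.
(D) R is not transitive (0 R 2 and 2 R 1 but not 0 R 1), so the schema fails here.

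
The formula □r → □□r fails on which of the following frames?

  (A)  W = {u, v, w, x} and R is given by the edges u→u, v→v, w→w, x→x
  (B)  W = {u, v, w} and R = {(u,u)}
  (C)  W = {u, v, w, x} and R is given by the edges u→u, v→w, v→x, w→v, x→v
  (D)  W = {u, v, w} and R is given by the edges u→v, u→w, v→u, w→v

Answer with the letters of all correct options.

C, D

The schema □r → □□r is axiom 4; it is valid on a frame iff R is transitive.
(A) R is transitive (R is closed under composition), so the schema is valid here.
(B) R is transitive (R is closed under composition), so the schema is valid here.
(C) R is not transitive (v R w and w R v but not v R v), so the schema fails here.
(D) R is not transitive (u R v and v R u but not u R u), so the schema fails here.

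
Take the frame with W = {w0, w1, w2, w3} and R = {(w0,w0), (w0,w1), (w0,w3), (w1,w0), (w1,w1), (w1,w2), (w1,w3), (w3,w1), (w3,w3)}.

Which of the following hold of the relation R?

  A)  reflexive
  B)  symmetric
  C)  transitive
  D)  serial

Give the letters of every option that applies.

none

(A) not reflexive: not w2 R w2.
(B) not symmetric: w0 R w3 but not w3 R w0.
(C) not transitive: w0 R w1 and w1 R w2 but not w0 R w2.
(D) not serial: w2 has no R-successor.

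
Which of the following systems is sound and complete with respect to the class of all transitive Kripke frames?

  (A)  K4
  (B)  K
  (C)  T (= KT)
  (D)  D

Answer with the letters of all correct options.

(A) K4 is determined by exactly this class.
(B) K is determined by the class of arbitrary frames.
(C) T (= KT) is determined by the class of reflexive frames.
(D) D is determined by the class of serial frames.

A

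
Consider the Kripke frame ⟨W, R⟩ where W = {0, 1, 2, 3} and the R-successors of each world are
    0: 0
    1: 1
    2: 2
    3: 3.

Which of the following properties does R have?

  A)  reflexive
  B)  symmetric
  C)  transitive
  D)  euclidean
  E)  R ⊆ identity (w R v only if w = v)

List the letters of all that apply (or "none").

(A) reflexive: each world relates to itself.
(B) symmetric: every R-edge is matched by its reverse.
(C) transitive: R is closed under composition.
(D) euclidean: any two R-successors of the same world are R-related.
(E) ⊆ identity: every R-edge is a self-loop.

A, B, C, D, E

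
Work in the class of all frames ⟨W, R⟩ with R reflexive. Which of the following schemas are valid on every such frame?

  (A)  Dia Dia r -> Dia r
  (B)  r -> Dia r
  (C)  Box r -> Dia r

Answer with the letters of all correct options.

B, C

A reflexive relation is serial.
(A) Dia Dia r -> Dia r (the dual of axiom 4) characterises the transitive frames. Such an R need not be transitive — not valid.
(B) r -> Dia r (the dual of axiom T) characterises the reflexive frames. Every such R is reflexive — valid.
(C) Box r -> Dia r is axiom D, which corresponds to seriality. Every such R is serial — valid.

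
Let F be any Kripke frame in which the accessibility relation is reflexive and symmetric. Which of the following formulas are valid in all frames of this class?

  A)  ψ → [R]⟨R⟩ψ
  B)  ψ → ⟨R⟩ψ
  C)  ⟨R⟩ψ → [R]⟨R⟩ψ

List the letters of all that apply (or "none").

A, B

Reflexive relations are serial.
(A) ψ → [R]⟨R⟩ψ is axiom B, which corresponds to symmetry. Every such R is symmetric — valid.
(B) ψ → ⟨R⟩ψ is the dual of axiom T; it is valid on a frame exactly when R is reflexive. Every such R is reflexive, so valid.
(C) ⟨R⟩ψ → [R]⟨R⟩ψ is axiom 5; it is valid on a frame exactly when R is euclidean. Such an R need not be euclidean, so not valid.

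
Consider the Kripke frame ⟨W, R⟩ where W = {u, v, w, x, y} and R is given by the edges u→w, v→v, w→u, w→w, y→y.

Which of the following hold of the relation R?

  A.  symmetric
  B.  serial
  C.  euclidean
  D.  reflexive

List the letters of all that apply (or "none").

A

(A) symmetric: every R-edge is matched by its reverse.
(B) not serial: x has no R-successor.
(C) not euclidean: w R u and w R u but not u R u.
(D) not reflexive: not u R u.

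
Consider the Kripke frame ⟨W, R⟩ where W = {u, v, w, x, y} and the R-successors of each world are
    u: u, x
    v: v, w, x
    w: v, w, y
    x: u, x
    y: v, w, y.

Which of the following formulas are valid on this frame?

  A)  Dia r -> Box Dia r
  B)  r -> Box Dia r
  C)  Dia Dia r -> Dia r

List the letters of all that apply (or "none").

none

R is not symmetric: v R x but not x R v.
R is not transitive: v R w and w R y but not v R y.
R is not euclidean: v R w and v R x but not w R x.
(A) axiom 5: valid iff R is euclidean. R is not euclidean — not valid.
(B) axiom B: valid iff R is symmetric. R is not symmetric — not valid.
(C) the dual of axiom 4: valid iff R is transitive. R is not transitive — not valid.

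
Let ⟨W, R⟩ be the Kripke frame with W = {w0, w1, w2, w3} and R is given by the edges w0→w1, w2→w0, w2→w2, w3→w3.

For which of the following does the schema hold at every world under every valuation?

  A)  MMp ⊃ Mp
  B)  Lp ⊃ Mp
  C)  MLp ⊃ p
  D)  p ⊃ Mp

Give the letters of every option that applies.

R is not reflexive: not w0 R w0.
R is not symmetric: w0 R w1 but not w1 R w0.
R is not transitive: w2 R w0 and w0 R w1 but not w2 R w1.
R is not serial: w1 has no R-successor.
(A) MMp ⊃ Mp (the dual of axiom 4) characterises the transitive frames. R is not transitive — not valid.
(B) Lp ⊃ Mp is axiom D, which corresponds to seriality. R is not serial — not valid.
(C) MLp ⊃ p (the dual of axiom B) characterises the symmetric frames. R is not symmetric — not valid.
(D) p ⊃ Mp is the dual of axiom T, which corresponds to reflexivity. R is not reflexive — not valid.

none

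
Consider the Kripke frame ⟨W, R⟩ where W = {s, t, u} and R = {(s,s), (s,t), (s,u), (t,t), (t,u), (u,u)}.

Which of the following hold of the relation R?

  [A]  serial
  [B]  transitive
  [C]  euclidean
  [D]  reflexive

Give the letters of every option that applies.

A, B, D

(A) serial: every world has an R-successor.
(B) transitive: R is closed under composition.
(C) not euclidean: s R t and s R s but not t R s.
(D) reflexive: each world relates to itself.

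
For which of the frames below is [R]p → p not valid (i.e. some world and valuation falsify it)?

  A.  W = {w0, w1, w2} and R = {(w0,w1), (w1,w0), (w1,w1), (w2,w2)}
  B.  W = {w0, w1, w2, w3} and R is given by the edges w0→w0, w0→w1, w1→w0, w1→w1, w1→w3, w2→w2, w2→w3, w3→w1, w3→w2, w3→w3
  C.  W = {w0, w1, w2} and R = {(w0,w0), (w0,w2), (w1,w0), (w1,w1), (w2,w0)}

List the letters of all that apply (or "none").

The schema [R]p → p is axiom T; it is valid on a frame iff R is reflexive.
(A) R is not reflexive (not w0 R w0), so the schema fails here.
(B) R is reflexive (each world relates to itself), so the schema is valid here.
(C) R is not reflexive (not w2 R w2), so the schema fails here.

A, C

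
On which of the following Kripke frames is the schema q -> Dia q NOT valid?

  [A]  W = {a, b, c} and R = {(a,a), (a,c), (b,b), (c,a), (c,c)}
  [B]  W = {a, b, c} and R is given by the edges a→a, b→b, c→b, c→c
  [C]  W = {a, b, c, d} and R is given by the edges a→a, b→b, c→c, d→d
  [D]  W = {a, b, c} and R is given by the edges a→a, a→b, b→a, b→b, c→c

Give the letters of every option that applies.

none

The schema q -> Dia q is the dual of axiom T; it is valid on a frame iff R is reflexive.
(A) R is reflexive (each world relates to itself), so the schema is valid here.
(B) R is reflexive (each world relates to itself), so the schema is valid here.
(C) R is reflexive (each world relates to itself), so the schema is valid here.
(D) R is reflexive (each world relates to itself), so the schema is valid here.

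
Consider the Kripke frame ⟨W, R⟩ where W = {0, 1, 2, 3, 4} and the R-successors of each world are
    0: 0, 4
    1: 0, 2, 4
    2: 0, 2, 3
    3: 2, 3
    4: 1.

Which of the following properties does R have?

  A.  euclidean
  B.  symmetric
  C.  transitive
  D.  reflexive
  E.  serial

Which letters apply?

(A) not euclidean: 0 R 4 and 0 R 0 but not 4 R 0.
(B) not symmetric: 0 R 4 but not 4 R 0.
(C) not transitive: 0 R 4 and 4 R 1 but not 0 R 1.
(D) not reflexive: not 1 R 1.
(E) serial: every world has an R-successor.

E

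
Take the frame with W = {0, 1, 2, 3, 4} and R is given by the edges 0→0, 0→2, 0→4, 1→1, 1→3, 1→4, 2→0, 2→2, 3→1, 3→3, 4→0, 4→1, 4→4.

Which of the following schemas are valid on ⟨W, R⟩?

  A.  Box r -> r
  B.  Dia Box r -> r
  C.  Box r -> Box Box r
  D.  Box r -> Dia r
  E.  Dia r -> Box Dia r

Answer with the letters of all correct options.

R is reflexive: each world relates to itself.
R is symmetric: every R-edge is matched by its reverse.
R is not transitive: 0 R 4 and 4 R 1 but not 0 R 1.
R is not euclidean: 0 R 2 and 0 R 4 but not 2 R 4.
R is serial: every world has an R-successor.
(A) Box r -> r (axiom T) characterises the reflexive frames. R is reflexive — valid.
(B) Dia Box r -> r is the dual of axiom B, which corresponds to symmetry. R is symmetric — valid.
(C) axiom 4: valid iff R is transitive. R is not transitive — not valid.
(D) Box r -> Dia r is axiom D, which corresponds to seriality. R is serial — valid.
(E) Dia r -> Box Dia r (axiom 5) characterises the euclidean frames. R is not euclidean — not valid.

A, B, D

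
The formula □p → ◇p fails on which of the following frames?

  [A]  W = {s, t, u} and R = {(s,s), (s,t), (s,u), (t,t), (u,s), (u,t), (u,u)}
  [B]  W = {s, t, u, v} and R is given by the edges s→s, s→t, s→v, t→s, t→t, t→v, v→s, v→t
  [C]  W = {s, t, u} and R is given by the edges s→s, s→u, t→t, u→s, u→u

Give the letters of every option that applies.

B

The schema □p → ◇p is axiom D; it is valid on a frame iff R is serial.
(A) R is serial (every world has an R-successor), so the schema is valid here.
(B) R is not serial (u has no R-successor), so the schema fails here.
(C) R is serial (every world has an R-successor), so the schema is valid here.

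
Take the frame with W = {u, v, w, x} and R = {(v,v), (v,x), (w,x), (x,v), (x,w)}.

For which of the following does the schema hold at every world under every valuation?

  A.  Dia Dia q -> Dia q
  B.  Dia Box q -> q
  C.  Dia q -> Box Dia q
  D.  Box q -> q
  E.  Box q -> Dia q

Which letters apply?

R is not reflexive: not u R u.
R is symmetric: every R-edge is matched by its reverse.
R is not transitive: v R x and x R w but not v R w.
R is not euclidean: x R v and x R w but not v R w.
R is not serial: u has no R-successor.
(A) Dia Dia q -> Dia q is the dual of axiom 4, which corresponds to transitivity. R is not transitive — not valid.
(B) Dia Box q -> q (the dual of axiom B) characterises the symmetric frames. R is symmetric — valid.
(C) Dia q -> Box Dia q is axiom 5; it is valid on a frame exactly when R is euclidean. R is not euclidean, so not valid.
(D) axiom T: valid iff R is reflexive. R is not reflexive — not valid.
(E) Box q -> Dia q (axiom D) characterises the serial frames. R is not serial — not valid.

B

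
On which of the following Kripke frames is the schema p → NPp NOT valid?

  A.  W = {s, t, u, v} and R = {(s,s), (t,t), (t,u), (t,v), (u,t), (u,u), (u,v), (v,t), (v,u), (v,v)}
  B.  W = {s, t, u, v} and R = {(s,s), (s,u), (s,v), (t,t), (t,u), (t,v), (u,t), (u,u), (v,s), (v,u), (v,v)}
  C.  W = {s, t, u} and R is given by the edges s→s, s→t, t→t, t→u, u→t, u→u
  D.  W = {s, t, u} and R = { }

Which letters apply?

B, C

The schema p → NPp is axiom B; it is valid on a frame iff R is symmetric.
(A) R is symmetric (every R-edge is matched by its reverse), so the schema is valid here.
(B) R is not symmetric (s R u but not u R s), so the schema fails here.
(C) R is not symmetric (s R t but not t R s), so the schema fails here.
(D) R is symmetric (every R-edge is matched by its reverse), so the schema is valid here.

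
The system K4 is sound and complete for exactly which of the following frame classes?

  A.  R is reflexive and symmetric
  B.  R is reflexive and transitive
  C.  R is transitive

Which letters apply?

C

(A) this class determines B (= KTB), not K4.
(B) this class determines S4, not K4.
(C) K4 is sound and complete for exactly this class.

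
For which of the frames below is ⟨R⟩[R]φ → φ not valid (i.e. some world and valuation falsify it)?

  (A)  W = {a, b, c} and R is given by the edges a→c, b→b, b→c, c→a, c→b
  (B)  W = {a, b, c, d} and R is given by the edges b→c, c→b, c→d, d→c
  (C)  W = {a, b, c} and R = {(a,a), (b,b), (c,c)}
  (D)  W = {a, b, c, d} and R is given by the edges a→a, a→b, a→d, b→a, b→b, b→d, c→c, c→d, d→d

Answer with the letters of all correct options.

The schema ⟨R⟩[R]φ → φ is the dual of axiom B; it is valid on a frame iff R is symmetric.
(A) R is symmetric (every R-edge is matched by its reverse), so the schema is valid here.
(B) R is symmetric (every R-edge is matched by its reverse), so the schema is valid here.
(C) R is symmetric (every R-edge is matched by its reverse), so the schema is valid here.
(D) R is not symmetric (a R d but not d R a), so the schema fails here.

D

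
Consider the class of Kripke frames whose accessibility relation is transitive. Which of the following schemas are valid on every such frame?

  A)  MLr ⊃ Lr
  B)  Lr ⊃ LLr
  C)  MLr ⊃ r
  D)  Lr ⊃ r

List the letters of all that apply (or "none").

B

(A) MLr ⊃ Lr is the dual of axiom 5, which corresponds to the euclidean property. Such an R need not be euclidean — not valid.
(B) axiom 4: valid iff R is transitive. Every such R is transitive — valid.
(C) MLr ⊃ r (the dual of axiom B) characterises the symmetric frames. Such an R need not be symmetric — not valid.
(D) Lr ⊃ r is axiom T, which corresponds to reflexivity. Such an R need not be reflexive — not valid.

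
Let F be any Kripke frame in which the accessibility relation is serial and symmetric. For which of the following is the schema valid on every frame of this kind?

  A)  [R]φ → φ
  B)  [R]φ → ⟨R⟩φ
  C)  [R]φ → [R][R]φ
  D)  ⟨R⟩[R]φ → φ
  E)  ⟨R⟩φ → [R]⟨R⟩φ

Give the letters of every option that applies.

(A) [R]φ → φ (axiom T) characterises the reflexive frames. Such an R need not be reflexive — not valid.
(B) [R]φ → ⟨R⟩φ is axiom D, which corresponds to seriality. Every such R is serial — valid.
(C) [R]φ → [R][R]φ (axiom 4) characterises the transitive frames. Such an R need not be transitive — not valid.
(D) ⟨R⟩[R]φ → φ (the dual of axiom B) characterises the symmetric frames. Every such R is symmetric — valid.
(E) ⟨R⟩φ → [R]⟨R⟩φ is axiom 5, which corresponds to the euclidean property. Such an R need not be euclidean — not valid.

B, D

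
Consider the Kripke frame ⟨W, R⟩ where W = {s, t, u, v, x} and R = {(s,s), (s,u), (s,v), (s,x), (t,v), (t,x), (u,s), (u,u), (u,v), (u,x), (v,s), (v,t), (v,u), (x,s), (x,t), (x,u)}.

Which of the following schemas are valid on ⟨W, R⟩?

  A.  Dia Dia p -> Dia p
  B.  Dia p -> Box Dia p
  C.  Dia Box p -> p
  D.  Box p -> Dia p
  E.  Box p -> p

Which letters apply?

C, D

R is not reflexive: not t R t.
R is symmetric: every R-edge is matched by its reverse.
R is not transitive: s R v and v R t but not s R t.
R is not euclidean: s R v and s R x but not v R x.
R is serial: every world has an R-successor.
(A) Dia Dia p -> Dia p is the dual of axiom 4; it is valid on a frame exactly when R is transitive. R is not transitive, so not valid.
(B) axiom 5: valid iff R is euclidean. R is not euclidean — not valid.
(C) Dia Box p -> p (the dual of axiom B) characterises the symmetric frames. R is symmetric — valid.
(D) Box p -> Dia p is axiom D, which corresponds to seriality. R is serial — valid.
(E) Box p -> p is axiom T; it is valid on a frame exactly when R is reflexive. R is not reflexive, so not valid.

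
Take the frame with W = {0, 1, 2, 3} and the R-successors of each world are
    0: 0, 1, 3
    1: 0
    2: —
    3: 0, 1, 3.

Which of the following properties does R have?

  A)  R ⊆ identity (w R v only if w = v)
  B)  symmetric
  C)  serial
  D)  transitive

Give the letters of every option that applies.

(A) not ⊆ identity: 0 R 1 with 0 ≠ 1.
(B) not symmetric: 3 R 1 but not 1 R 3.
(C) not serial: 2 has no R-successor.
(D) not transitive: 1 R 0 and 0 R 1 but not 1 R 1.

none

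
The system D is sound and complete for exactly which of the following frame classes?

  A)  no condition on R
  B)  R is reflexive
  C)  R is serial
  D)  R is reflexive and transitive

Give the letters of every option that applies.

(A) this class determines K, not D.
(B) this class determines T (= KT), not D.
(C) D is sound and complete for exactly this class.
(D) this class determines S4, not D.

C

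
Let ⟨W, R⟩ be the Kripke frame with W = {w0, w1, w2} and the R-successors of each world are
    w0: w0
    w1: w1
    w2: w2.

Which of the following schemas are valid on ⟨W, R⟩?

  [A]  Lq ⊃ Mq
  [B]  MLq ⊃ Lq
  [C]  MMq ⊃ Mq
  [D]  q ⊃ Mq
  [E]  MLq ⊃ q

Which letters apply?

A, B, C, D, E

R is reflexive: each world relates to itself.
R is symmetric: every R-edge is matched by its reverse.
R is transitive: R is closed under composition.
R is euclidean: any two R-successors of the same world are R-related.
R is serial: every world has an R-successor.
(A) Lq ⊃ Mq (axiom D) characterises the serial frames. R is serial — valid.
(B) MLq ⊃ Lq (the dual of axiom 5) characterises the euclidean frames. R is euclidean — valid.
(C) the dual of axiom 4: valid iff R is transitive. R is transitive — valid.
(D) the dual of axiom T: valid iff R is reflexive. R is reflexive — valid.
(E) MLq ⊃ q is the dual of axiom B, which corresponds to symmetry. R is symmetric — valid.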